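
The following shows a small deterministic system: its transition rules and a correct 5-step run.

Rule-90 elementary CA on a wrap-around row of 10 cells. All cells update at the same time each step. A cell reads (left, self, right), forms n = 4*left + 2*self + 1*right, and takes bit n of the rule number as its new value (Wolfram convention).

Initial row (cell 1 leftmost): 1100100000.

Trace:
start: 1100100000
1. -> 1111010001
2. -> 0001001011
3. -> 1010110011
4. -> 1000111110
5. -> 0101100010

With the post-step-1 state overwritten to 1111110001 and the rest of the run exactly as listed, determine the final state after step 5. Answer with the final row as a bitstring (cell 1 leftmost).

1101100000

state after step 1 := 1111110001
2. -> 0000011011
3. -> 1000111011
4. -> 1101101010
5. -> 1101100000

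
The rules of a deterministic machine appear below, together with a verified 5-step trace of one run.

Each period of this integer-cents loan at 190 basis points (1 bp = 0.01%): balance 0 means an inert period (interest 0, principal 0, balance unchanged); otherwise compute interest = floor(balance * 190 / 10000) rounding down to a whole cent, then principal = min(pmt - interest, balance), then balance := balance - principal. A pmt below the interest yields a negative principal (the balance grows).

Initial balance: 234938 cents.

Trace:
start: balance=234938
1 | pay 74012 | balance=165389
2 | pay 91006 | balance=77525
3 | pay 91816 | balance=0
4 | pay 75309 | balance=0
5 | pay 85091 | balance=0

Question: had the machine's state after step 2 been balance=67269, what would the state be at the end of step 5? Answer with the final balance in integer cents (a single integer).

0

state after step 2 := balance=67269
3 | pay 91816 | balance=0
4 | pay 75309 | balance=0
5 | pay 85091 | balance=0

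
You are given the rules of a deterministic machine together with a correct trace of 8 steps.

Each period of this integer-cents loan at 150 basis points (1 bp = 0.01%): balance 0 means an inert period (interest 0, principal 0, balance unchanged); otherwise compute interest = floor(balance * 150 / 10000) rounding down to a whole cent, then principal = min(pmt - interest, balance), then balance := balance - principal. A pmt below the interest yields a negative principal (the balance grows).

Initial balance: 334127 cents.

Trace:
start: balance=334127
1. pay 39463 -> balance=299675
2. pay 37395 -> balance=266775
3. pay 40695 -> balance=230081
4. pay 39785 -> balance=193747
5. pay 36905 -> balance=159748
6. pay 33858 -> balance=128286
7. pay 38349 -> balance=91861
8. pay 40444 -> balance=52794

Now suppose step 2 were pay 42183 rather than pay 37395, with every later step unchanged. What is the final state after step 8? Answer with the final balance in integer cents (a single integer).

47559

(re-executing from step 2 with the substitution; state before step 2: balance=299675)
2. pay 42183 -> balance=261987
3. pay 40695 -> balance=225221
4. pay 39785 -> balance=188814
5. pay 36905 -> balance=154741
6. pay 33858 -> balance=123204
7. pay 38349 -> balance=86703
8. pay 40444 -> balance=47559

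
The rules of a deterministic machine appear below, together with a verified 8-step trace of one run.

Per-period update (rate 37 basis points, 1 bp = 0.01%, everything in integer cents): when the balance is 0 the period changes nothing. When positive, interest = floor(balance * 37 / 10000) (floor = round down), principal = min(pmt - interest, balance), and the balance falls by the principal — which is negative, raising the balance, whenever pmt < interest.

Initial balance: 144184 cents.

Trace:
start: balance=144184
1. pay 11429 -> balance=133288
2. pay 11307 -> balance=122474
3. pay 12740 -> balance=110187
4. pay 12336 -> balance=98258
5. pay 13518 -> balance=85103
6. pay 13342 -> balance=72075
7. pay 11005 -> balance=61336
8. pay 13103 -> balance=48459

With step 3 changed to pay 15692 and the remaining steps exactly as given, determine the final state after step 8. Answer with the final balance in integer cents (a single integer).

45452

(re-executing from step 3 with the substitution; state before step 3: balance=122474)
3. pay 15692 -> balance=107235
4. pay 12336 -> balance=95295
5. pay 13518 -> balance=82129
6. pay 13342 -> balance=69090
7. pay 11005 -> balance=58340
8. pay 13103 -> balance=45452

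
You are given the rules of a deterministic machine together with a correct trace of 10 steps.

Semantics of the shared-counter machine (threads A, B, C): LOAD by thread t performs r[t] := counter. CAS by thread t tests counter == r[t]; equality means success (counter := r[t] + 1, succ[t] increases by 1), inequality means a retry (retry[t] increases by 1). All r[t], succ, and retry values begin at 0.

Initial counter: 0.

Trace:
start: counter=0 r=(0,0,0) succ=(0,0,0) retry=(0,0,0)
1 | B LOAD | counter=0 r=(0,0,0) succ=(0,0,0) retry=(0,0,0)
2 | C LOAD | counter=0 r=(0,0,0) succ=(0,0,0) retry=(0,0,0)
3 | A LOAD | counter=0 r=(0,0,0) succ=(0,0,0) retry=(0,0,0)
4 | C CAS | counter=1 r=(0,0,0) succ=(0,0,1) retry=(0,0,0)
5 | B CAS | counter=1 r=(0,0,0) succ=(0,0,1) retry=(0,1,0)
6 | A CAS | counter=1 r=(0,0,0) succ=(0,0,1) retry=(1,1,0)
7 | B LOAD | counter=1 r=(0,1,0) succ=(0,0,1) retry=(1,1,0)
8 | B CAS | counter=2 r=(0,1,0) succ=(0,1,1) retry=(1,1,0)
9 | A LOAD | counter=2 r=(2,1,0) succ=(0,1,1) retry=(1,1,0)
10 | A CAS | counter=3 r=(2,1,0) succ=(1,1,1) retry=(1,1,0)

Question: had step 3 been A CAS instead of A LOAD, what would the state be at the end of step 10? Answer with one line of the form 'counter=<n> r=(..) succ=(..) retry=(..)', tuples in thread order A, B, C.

counter=3 r=(2,1,0) succ=(2,1,0) retry=(1,1,1)

(re-executing from step 3 with the substitution; state before step 3: counter=0 r=(0,0,0) succ=(0,0,0) retry=(0,0,0))
3 | A CAS | counter=1 r=(0,0,0) succ=(1,0,0) retry=(0,0,0)
4 | C CAS | counter=1 r=(0,0,0) succ=(1,0,0) retry=(0,0,1)
5 | B CAS | counter=1 r=(0,0,0) succ=(1,0,0) retry=(0,1,1)
6 | A CAS | counter=1 r=(0,0,0) succ=(1,0,0) retry=(1,1,1)
7 | B LOAD | counter=1 r=(0,1,0) succ=(1,0,0) retry=(1,1,1)
8 | B CAS | counter=2 r=(0,1,0) succ=(1,1,0) retry=(1,1,1)
9 | A LOAD | counter=2 r=(2,1,0) succ=(1,1,0) retry=(1,1,1)
10 | A CAS | counter=3 r=(2,1,0) succ=(2,1,0) retry=(1,1,1)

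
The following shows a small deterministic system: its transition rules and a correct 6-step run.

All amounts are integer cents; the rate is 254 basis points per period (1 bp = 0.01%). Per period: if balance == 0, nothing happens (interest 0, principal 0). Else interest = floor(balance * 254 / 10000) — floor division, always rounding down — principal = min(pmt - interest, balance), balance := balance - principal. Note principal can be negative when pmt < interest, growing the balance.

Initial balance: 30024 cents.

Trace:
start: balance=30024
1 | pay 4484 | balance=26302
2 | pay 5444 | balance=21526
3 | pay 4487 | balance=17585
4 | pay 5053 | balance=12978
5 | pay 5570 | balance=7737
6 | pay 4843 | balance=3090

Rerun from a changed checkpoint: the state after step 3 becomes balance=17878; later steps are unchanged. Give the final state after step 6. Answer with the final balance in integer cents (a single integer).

3407

state after step 3 := balance=17878
4 | pay 5053 | balance=13279
5 | pay 5570 | balance=8046
6 | pay 4843 | balance=3407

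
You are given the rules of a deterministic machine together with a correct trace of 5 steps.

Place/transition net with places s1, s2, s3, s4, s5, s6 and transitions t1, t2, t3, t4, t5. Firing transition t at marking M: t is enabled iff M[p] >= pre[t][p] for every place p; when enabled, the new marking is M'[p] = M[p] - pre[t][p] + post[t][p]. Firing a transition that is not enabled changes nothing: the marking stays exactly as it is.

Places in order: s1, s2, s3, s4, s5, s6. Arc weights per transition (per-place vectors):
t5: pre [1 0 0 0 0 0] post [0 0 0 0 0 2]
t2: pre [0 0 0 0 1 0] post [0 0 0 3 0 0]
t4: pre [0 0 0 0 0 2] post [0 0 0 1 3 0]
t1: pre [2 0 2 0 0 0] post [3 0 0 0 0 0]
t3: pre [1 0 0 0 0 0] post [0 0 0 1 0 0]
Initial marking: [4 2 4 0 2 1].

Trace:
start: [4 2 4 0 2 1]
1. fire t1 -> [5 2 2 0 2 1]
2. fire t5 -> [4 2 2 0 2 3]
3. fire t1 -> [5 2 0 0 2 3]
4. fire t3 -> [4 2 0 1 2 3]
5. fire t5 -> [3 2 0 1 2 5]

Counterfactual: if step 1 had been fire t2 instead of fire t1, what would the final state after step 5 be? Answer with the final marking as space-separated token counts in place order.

2 2 2 4 1 5

(re-executing from step 1 with the substitution; state before step 1: [4 2 4 0 2 1])
1. fire t2 -> [4 2 4 3 1 1]
2. fire t5 -> [3 2 4 3 1 3]
3. fire t1 -> [4 2 2 3 1 3]
4. fire t3 -> [3 2 2 4 1 3]
5. fire t5 -> [2 2 2 4 1 5]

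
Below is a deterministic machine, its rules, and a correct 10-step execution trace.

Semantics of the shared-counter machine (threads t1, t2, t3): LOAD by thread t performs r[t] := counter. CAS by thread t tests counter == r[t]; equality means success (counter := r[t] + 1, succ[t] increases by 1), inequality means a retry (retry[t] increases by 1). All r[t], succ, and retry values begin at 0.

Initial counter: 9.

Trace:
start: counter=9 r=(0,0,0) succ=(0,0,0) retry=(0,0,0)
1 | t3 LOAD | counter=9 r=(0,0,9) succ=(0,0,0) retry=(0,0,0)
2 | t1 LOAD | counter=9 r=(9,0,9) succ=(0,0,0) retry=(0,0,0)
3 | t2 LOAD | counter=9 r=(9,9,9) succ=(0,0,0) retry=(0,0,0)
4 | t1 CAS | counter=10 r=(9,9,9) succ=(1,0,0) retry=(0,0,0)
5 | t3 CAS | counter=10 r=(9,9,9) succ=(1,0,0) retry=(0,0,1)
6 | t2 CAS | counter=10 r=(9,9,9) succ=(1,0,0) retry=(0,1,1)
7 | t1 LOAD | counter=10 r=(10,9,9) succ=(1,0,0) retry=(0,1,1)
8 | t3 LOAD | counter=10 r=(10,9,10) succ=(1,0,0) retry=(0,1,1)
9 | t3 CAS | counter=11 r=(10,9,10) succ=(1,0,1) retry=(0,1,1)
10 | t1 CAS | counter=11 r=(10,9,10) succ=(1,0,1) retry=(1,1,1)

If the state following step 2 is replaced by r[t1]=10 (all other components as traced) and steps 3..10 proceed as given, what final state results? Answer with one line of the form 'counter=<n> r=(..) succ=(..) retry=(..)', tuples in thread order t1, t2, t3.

counter=11 r=(10,9,10) succ=(0,0,2) retry=(2,1,0)

state after step 2 := counter=9 r=(10,0,9) succ=(0,0,0) retry=(0,0,0)
3 | t2 LOAD | counter=9 r=(10,9,9) succ=(0,0,0) retry=(0,0,0)
4 | t1 CAS | counter=9 r=(10,9,9) succ=(0,0,0) retry=(1,0,0)
5 | t3 CAS | counter=10 r=(10,9,9) succ=(0,0,1) retry=(1,0,0)
6 | t2 CAS | counter=10 r=(10,9,9) succ=(0,0,1) retry=(1,1,0)
7 | t1 LOAD | counter=10 r=(10,9,9) succ=(0,0,1) retry=(1,1,0)
8 | t3 LOAD | counter=10 r=(10,9,10) succ=(0,0,1) retry=(1,1,0)
9 | t3 CAS | counter=11 r=(10,9,10) succ=(0,0,2) retry=(1,1,0)
10 | t1 CAS | counter=11 r=(10,9,10) succ=(0,0,2) retry=(2,1,0)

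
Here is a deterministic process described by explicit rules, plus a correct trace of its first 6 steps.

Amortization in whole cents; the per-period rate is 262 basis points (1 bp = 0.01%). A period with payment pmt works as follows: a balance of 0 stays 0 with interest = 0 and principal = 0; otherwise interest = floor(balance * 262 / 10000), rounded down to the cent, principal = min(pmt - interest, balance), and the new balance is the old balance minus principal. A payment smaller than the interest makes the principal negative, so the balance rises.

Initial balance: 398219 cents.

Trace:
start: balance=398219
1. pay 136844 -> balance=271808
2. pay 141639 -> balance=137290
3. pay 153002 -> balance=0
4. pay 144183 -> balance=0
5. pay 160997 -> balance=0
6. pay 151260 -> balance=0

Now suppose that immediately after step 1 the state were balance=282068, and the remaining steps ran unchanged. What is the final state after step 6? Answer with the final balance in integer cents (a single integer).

state after step 1 := balance=282068
2. pay 141639 -> balance=147819
3. pay 153002 -> balance=0
4. pay 144183 -> balance=0
5. pay 160997 -> balance=0
6. pay 151260 -> balance=0

0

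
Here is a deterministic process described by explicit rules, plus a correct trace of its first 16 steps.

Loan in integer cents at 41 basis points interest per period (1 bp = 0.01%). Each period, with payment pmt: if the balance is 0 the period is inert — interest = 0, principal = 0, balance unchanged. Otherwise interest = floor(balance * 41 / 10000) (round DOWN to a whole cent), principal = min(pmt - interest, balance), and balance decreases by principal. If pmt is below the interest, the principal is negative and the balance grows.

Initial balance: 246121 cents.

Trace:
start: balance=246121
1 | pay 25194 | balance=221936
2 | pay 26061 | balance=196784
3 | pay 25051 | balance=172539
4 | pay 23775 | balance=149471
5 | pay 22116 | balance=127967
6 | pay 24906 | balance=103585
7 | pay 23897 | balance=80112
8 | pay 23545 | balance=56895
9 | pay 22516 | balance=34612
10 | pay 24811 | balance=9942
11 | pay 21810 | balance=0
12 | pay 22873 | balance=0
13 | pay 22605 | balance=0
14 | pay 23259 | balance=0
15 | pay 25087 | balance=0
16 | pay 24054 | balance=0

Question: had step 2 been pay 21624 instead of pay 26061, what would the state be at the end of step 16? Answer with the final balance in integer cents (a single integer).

0

(re-executing from step 2 with the substitution; state before step 2: balance=221936)
2 | pay 21624 | balance=201221
3 | pay 25051 | balance=176995
4 | pay 23775 | balance=153945
5 | pay 22116 | balance=132460
6 | pay 24906 | balance=108097
7 | pay 23897 | balance=84643
8 | pay 23545 | balance=61445
9 | pay 22516 | balance=39180
10 | pay 24811 | balance=14529
11 | pay 21810 | balance=0
12 | pay 22873 | balance=0
13 | pay 22605 | balance=0
14 | pay 23259 | balance=0
15 | pay 25087 | balance=0
16 | pay 24054 | balance=0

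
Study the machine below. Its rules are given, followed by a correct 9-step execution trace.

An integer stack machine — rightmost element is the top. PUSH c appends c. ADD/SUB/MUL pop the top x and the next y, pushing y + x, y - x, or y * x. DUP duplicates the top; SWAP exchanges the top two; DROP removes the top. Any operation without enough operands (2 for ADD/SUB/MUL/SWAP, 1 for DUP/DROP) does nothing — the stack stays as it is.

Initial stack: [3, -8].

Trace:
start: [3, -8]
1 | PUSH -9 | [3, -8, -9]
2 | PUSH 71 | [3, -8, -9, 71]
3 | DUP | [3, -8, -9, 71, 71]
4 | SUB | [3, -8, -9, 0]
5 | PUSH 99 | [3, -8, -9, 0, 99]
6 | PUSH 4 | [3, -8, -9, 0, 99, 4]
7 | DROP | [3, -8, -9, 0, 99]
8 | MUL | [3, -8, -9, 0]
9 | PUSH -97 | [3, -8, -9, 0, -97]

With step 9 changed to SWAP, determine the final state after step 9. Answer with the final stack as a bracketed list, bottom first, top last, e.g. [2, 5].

[3, -8, 0, -9]

(re-executing from step 9 with the substitution; state before step 9: [3, -8, -9, 0])
9 | SWAP | [3, -8, 0, -9]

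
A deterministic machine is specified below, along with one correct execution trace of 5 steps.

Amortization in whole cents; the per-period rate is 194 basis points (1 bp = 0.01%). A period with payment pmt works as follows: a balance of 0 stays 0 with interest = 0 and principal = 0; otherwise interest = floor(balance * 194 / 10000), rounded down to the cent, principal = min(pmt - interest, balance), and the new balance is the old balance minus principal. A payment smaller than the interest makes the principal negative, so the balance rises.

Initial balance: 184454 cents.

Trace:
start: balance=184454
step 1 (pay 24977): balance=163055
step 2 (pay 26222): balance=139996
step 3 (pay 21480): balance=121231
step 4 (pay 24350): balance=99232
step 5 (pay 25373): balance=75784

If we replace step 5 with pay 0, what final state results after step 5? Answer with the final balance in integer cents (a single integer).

(re-executing from step 5 with the substitution; state before step 5: balance=99232)
step 5 (pay 0): balance=101157

101157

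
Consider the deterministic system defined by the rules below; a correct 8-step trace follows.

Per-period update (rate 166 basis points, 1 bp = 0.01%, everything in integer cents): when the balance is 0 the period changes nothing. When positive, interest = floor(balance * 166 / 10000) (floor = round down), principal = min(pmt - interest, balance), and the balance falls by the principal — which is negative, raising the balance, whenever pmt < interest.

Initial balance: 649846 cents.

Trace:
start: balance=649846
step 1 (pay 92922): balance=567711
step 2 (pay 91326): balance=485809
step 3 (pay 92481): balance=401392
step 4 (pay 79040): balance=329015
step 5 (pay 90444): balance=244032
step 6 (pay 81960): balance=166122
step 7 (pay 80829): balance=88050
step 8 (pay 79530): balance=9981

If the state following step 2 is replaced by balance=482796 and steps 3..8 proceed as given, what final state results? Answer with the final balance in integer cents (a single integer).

state after step 2 := balance=482796
step 3 (pay 92481): balance=398329
step 4 (pay 79040): balance=325901
step 5 (pay 90444): balance=240866
step 6 (pay 81960): balance=162904
step 7 (pay 80829): balance=84779
step 8 (pay 79530): balance=6656

6656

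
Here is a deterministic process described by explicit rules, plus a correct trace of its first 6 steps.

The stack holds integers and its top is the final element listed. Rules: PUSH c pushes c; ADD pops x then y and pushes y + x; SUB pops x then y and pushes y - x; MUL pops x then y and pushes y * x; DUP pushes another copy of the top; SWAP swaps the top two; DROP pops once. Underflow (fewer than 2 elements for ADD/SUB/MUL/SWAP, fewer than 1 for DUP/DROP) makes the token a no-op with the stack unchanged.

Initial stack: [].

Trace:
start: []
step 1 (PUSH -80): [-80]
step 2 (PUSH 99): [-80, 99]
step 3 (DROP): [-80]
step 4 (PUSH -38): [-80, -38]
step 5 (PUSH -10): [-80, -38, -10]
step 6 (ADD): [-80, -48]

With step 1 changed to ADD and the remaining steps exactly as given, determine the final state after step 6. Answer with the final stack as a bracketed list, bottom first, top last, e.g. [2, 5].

[-48]

(re-executing from step 1 with the substitution; state before step 1: [])
step 1 (ADD): []
step 2 (PUSH 99): [99]
step 3 (DROP): []
step 4 (PUSH -38): [-38]
step 5 (PUSH -10): [-38, -10]
step 6 (ADD): [-48]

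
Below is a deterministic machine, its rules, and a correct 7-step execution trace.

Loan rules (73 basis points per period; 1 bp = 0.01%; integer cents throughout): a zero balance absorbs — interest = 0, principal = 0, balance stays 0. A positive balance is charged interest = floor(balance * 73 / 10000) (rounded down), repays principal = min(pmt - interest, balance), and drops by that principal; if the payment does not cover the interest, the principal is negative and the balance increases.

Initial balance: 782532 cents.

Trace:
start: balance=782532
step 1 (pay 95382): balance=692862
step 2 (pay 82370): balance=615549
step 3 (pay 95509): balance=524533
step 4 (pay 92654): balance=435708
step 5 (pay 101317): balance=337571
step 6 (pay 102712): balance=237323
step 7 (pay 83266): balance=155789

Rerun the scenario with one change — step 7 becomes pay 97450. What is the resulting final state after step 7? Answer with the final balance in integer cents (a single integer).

141605

(re-executing from step 7 with the substitution; state before step 7: balance=237323)
step 7 (pay 97450): balance=141605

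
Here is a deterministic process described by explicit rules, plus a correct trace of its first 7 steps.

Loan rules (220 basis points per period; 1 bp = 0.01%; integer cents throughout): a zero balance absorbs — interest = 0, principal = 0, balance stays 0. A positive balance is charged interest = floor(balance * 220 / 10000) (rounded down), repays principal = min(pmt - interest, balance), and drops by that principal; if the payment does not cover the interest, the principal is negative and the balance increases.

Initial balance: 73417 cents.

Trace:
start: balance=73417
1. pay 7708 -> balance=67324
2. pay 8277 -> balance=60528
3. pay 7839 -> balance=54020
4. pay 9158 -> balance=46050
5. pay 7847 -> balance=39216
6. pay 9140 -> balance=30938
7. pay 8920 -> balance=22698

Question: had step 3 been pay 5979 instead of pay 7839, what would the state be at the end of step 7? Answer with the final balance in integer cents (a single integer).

(re-executing from step 3 with the substitution; state before step 3: balance=60528)
3. pay 5979 -> balance=55880
4. pay 9158 -> balance=47951
5. pay 7847 -> balance=41158
6. pay 9140 -> balance=32923
7. pay 8920 -> balance=24727

24727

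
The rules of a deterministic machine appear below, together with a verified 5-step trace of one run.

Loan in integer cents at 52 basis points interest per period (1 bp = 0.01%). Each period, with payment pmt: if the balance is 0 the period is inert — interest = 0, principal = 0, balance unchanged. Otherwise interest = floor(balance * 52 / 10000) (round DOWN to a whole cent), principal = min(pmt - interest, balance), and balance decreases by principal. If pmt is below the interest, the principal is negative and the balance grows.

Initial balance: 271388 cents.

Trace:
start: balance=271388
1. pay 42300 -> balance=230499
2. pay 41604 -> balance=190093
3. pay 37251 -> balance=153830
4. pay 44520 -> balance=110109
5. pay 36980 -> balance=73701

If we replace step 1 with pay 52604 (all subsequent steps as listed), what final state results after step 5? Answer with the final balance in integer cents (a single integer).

(re-executing from step 1 with the substitution; state before step 1: balance=271388)
1. pay 52604 -> balance=220195
2. pay 41604 -> balance=179736
3. pay 37251 -> balance=143419
4. pay 44520 -> balance=99644
5. pay 36980 -> balance=63182

63182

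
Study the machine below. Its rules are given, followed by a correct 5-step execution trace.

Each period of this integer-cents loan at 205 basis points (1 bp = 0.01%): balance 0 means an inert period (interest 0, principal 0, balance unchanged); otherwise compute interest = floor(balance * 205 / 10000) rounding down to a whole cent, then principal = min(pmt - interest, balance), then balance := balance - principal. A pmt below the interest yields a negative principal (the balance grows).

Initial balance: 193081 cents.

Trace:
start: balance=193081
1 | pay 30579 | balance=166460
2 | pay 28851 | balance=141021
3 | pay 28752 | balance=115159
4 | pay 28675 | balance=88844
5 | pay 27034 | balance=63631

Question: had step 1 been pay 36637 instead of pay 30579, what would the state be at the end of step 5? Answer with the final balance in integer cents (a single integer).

(re-executing from step 1 with the substitution; state before step 1: balance=193081)
1 | pay 36637 | balance=160402
2 | pay 28851 | balance=134839
3 | pay 28752 | balance=108851
4 | pay 28675 | balance=82407
5 | pay 27034 | balance=57062

57062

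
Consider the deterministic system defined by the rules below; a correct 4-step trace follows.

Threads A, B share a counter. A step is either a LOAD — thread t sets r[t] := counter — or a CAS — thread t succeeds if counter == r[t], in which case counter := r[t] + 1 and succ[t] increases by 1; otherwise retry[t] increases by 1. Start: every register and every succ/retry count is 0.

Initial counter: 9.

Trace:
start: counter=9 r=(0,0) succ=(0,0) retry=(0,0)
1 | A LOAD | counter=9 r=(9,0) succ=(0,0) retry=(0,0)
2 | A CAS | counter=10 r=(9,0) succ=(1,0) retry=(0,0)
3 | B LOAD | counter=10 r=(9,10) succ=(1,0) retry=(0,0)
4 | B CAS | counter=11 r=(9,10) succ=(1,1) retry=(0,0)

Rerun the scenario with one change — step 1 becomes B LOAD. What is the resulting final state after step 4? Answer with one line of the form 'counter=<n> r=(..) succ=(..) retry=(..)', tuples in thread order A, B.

(re-executing from step 1 with the substitution; state before step 1: counter=9 r=(0,0) succ=(0,0) retry=(0,0))
1 | B LOAD | counter=9 r=(0,9) succ=(0,0) retry=(0,0)
2 | A CAS | counter=9 r=(0,9) succ=(0,0) retry=(1,0)
3 | B LOAD | counter=9 r=(0,9) succ=(0,0) retry=(1,0)
4 | B CAS | counter=10 r=(0,9) succ=(0,1) retry=(1,0)

counter=10 r=(0,9) succ=(0,1) retry=(1,0)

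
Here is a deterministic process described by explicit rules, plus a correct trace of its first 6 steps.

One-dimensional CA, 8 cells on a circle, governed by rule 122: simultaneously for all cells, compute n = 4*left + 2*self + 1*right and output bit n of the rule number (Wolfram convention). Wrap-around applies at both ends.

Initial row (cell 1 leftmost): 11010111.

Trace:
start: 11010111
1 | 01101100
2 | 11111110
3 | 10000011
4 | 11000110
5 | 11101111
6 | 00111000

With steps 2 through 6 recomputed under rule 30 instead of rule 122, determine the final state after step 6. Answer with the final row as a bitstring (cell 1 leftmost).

10100100

(re-executing steps 2..6 under rule 30; state before step 2: 01101100)
2 | 11001010
3 | 10111010
4 | 10100010
5 | 10110110
6 | 10100100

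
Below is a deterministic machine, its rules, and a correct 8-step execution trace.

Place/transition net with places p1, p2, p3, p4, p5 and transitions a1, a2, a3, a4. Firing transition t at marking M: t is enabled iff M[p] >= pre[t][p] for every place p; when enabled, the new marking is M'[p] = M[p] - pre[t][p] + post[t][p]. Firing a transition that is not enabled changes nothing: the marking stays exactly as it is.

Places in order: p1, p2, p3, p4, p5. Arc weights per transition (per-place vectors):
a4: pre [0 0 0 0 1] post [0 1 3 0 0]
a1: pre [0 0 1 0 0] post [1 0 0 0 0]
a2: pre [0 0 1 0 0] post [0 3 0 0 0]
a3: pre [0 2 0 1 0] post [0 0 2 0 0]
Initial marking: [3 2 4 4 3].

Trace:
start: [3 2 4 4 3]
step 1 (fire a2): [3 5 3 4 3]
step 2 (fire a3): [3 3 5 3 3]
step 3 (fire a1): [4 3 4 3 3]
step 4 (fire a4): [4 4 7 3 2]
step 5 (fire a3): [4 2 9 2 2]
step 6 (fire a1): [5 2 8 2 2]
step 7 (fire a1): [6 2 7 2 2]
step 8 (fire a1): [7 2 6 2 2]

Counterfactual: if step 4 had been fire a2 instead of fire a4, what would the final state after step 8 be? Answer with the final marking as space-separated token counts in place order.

(re-executing from step 4 with the substitution; state before step 4: [4 3 4 3 3])
step 4 (fire a2): [4 6 3 3 3]
step 5 (fire a3): [4 4 5 2 3]
step 6 (fire a1): [5 4 4 2 3]
step 7 (fire a1): [6 4 3 2 3]
step 8 (fire a1): [7 4 2 2 3]

7 4 2 2 3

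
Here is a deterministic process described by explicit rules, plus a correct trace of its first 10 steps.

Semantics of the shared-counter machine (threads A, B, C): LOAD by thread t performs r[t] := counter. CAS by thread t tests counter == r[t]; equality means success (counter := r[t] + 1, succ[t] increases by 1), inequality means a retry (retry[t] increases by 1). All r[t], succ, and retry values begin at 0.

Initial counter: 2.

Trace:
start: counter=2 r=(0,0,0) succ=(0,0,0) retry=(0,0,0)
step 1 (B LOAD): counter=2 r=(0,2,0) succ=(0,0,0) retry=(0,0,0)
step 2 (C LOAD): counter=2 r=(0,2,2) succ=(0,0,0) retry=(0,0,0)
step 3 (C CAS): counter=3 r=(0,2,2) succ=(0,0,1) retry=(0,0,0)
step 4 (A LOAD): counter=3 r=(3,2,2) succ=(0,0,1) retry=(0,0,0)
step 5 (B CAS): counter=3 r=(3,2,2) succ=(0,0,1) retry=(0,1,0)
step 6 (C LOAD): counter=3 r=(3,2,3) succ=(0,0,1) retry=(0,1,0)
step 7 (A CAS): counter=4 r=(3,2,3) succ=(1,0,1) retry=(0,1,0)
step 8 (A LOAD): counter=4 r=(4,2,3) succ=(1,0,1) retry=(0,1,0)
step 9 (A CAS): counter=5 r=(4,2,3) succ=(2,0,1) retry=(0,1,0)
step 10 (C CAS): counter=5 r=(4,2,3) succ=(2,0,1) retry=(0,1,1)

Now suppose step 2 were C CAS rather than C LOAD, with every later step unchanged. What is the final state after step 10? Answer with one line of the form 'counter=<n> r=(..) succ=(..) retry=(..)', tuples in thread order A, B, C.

(re-executing from step 2 with the substitution; state before step 2: counter=2 r=(0,2,0) succ=(0,0,0) retry=(0,0,0))
step 2 (C CAS): counter=2 r=(0,2,0) succ=(0,0,0) retry=(0,0,1)
step 3 (C CAS): counter=2 r=(0,2,0) succ=(0,0,0) retry=(0,0,2)
step 4 (A LOAD): counter=2 r=(2,2,0) succ=(0,0,0) retry=(0,0,2)
step 5 (B CAS): counter=3 r=(2,2,0) succ=(0,1,0) retry=(0,0,2)
step 6 (C LOAD): counter=3 r=(2,2,3) succ=(0,1,0) retry=(0,0,2)
step 7 (A CAS): counter=3 r=(2,2,3) succ=(0,1,0) retry=(1,0,2)
step 8 (A LOAD): counter=3 r=(3,2,3) succ=(0,1,0) retry=(1,0,2)
step 9 (A CAS): counter=4 r=(3,2,3) succ=(1,1,0) retry=(1,0,2)
step 10 (C CAS): counter=4 r=(3,2,3) succ=(1,1,0) retry=(1,0,3)

counter=4 r=(3,2,3) succ=(1,1,0) retry=(1,0,3)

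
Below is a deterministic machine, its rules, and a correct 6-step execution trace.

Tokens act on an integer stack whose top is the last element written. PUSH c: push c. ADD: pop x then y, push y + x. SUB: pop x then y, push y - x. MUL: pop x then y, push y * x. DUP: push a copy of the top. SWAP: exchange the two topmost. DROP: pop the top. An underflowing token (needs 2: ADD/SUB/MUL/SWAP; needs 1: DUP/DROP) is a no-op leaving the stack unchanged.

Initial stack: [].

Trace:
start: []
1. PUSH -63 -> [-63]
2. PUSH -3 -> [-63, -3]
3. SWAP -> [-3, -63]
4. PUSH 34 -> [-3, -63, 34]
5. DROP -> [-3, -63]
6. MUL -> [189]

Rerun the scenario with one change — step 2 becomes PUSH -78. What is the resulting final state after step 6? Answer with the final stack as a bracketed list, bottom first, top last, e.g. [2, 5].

(re-executing from step 2 with the substitution; state before step 2: [-63])
2. PUSH -78 -> [-63, -78]
3. SWAP -> [-78, -63]
4. PUSH 34 -> [-78, -63, 34]
5. DROP -> [-78, -63]
6. MUL -> [4914]

[4914]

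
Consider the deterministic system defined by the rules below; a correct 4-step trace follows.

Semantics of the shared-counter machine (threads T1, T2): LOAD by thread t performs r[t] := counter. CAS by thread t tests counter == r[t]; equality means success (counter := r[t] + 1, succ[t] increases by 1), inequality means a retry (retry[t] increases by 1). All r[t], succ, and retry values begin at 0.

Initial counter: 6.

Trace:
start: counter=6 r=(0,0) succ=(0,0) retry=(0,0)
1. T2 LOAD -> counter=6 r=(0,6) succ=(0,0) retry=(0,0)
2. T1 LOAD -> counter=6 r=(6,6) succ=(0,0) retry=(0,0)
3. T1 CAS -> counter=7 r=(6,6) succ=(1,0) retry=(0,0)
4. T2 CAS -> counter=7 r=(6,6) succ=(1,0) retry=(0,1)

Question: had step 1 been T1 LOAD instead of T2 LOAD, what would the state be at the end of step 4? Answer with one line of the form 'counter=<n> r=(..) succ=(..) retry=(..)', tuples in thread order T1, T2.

(re-executing from step 1 with the substitution; state before step 1: counter=6 r=(0,0) succ=(0,0) retry=(0,0))
1. T1 LOAD -> counter=6 r=(6,0) succ=(0,0) retry=(0,0)
2. T1 LOAD -> counter=6 r=(6,0) succ=(0,0) retry=(0,0)
3. T1 CAS -> counter=7 r=(6,0) succ=(1,0) retry=(0,0)
4. T2 CAS -> counter=7 r=(6,0) succ=(1,0) retry=(0,1)

counter=7 r=(6,0) succ=(1,0) retry=(0,1)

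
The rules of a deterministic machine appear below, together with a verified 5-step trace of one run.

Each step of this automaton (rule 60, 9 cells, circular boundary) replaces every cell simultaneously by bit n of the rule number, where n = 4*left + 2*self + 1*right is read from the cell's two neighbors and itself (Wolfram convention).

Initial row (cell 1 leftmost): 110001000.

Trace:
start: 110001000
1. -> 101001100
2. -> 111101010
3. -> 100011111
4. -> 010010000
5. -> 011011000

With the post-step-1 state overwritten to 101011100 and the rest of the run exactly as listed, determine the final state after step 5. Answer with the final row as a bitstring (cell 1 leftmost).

state after step 1 := 101011100
2. -> 111110010
3. -> 100001011
4. -> 010001110
5. -> 011001001

011001001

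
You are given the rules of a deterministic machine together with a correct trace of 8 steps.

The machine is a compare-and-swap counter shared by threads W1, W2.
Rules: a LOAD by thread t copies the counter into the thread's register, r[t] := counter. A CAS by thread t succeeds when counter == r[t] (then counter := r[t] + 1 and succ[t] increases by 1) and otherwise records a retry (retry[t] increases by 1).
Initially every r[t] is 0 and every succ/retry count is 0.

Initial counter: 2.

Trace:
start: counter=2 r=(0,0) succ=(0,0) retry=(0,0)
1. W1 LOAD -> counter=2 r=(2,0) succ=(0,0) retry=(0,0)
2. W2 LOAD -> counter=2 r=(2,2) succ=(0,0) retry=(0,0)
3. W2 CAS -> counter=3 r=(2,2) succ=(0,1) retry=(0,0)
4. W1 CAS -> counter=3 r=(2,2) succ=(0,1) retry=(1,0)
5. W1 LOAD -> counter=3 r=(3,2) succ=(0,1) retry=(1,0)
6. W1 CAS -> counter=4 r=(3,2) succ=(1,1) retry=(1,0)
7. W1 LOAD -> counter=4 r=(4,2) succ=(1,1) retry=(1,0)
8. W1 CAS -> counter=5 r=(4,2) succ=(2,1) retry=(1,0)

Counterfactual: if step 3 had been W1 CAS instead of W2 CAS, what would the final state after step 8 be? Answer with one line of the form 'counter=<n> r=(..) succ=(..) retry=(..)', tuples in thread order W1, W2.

(re-executing from step 3 with the substitution; state before step 3: counter=2 r=(2,2) succ=(0,0) retry=(0,0))
3. W1 CAS -> counter=3 r=(2,2) succ=(1,0) retry=(0,0)
4. W1 CAS -> counter=3 r=(2,2) succ=(1,0) retry=(1,0)
5. W1 LOAD -> counter=3 r=(3,2) succ=(1,0) retry=(1,0)
6. W1 CAS -> counter=4 r=(3,2) succ=(2,0) retry=(1,0)
7. W1 LOAD -> counter=4 r=(4,2) succ=(2,0) retry=(1,0)
8. W1 CAS -> counter=5 r=(4,2) succ=(3,0) retry=(1,0)

counter=5 r=(4,2) succ=(3,0) retry=(1,0)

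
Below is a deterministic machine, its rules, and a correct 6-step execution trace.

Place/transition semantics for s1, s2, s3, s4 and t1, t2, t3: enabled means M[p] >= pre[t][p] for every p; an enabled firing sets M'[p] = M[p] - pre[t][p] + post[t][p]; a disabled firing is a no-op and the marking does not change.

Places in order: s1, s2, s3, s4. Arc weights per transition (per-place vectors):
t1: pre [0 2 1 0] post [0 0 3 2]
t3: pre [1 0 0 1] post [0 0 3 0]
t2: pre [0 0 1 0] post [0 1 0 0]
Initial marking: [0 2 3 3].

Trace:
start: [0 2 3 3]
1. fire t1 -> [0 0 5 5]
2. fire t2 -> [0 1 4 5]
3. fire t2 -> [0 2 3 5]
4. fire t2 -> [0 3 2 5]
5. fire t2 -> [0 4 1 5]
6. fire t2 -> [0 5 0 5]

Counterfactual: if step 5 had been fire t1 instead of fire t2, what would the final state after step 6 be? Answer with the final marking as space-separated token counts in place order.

(re-executing from step 5 with the substitution; state before step 5: [0 3 2 5])
5. fire t1 -> [0 1 4 7]
6. fire t2 -> [0 2 3 7]

0 2 3 7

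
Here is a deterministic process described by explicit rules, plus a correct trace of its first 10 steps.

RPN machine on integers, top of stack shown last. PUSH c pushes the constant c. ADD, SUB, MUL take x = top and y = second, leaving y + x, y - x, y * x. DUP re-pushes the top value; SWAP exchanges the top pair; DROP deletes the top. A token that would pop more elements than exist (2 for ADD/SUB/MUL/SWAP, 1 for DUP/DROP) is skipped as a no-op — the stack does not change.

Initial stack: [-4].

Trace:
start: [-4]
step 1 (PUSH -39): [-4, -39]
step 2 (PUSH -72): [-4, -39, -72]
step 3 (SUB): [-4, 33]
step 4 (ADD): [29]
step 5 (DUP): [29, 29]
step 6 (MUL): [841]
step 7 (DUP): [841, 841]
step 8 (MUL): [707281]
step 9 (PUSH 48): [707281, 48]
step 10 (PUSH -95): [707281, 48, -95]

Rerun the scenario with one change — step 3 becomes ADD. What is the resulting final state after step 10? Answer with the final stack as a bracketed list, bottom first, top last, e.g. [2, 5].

[174900625, 48, -95]

(re-executing from step 3 with the substitution; state before step 3: [-4, -39, -72])
step 3 (ADD): [-4, -111]
step 4 (ADD): [-115]
step 5 (DUP): [-115, -115]
step 6 (MUL): [13225]
step 7 (DUP): [13225, 13225]
step 8 (MUL): [174900625]
step 9 (PUSH 48): [174900625, 48]
step 10 (PUSH -95): [174900625, 48, -95]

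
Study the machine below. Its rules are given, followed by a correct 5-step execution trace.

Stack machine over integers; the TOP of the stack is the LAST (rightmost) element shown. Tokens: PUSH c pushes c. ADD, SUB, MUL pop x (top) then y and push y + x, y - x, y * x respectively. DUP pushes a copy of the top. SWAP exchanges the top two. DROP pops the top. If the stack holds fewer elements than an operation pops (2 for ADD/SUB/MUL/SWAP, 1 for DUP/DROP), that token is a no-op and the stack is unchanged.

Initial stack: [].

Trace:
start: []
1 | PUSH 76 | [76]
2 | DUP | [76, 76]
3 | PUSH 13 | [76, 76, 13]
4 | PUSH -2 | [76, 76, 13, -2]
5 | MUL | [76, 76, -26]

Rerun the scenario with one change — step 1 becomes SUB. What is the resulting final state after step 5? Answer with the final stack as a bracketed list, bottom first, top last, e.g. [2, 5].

[-26]

(re-executing from step 1 with the substitution; state before step 1: [])
1 | SUB | []
2 | DUP | []
3 | PUSH 13 | [13]
4 | PUSH -2 | [13, -2]
5 | MUL | [-26]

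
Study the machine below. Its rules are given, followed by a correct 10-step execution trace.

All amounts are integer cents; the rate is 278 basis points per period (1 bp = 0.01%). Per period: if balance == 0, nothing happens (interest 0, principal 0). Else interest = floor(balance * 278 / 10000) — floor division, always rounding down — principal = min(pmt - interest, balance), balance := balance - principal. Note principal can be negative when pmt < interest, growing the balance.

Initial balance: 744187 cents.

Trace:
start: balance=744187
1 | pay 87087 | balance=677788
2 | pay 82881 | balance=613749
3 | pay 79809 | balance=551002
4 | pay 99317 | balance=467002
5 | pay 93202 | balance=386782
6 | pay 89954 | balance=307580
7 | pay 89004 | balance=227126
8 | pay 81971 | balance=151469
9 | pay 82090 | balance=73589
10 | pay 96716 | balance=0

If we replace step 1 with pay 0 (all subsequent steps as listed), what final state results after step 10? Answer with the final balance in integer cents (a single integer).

(re-executing from step 1 with the substitution; state before step 1: balance=744187)
1 | pay 0 | balance=764875
2 | pay 82881 | balance=703257
3 | pay 79809 | balance=642998
4 | pay 99317 | balance=561556
5 | pay 93202 | balance=483965
6 | pay 89954 | balance=407465
7 | pay 89004 | balance=329788
8 | pay 81971 | balance=256985
9 | pay 82090 | balance=182039
10 | pay 96716 | balance=90383

90383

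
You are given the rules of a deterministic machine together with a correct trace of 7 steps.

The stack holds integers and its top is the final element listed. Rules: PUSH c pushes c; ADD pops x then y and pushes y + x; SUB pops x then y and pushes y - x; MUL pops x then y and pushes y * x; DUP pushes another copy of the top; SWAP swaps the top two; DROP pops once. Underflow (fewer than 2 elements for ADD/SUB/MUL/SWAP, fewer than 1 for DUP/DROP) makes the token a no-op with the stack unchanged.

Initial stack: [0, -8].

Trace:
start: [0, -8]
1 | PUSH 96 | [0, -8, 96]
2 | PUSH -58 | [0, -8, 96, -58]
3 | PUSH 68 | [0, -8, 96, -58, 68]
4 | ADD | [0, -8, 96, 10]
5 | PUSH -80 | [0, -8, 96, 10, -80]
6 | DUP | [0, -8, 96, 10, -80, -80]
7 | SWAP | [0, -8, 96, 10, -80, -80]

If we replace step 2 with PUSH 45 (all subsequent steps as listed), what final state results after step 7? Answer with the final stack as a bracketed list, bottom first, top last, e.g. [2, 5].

[0, -8, 96, 113, -80, -80]

(re-executing from step 2 with the substitution; state before step 2: [0, -8, 96])
2 | PUSH 45 | [0, -8, 96, 45]
3 | PUSH 68 | [0, -8, 96, 45, 68]
4 | ADD | [0, -8, 96, 113]
5 | PUSH -80 | [0, -8, 96, 113, -80]
6 | DUP | [0, -8, 96, 113, -80, -80]
7 | SWAP | [0, -8, 96, 113, -80, -80]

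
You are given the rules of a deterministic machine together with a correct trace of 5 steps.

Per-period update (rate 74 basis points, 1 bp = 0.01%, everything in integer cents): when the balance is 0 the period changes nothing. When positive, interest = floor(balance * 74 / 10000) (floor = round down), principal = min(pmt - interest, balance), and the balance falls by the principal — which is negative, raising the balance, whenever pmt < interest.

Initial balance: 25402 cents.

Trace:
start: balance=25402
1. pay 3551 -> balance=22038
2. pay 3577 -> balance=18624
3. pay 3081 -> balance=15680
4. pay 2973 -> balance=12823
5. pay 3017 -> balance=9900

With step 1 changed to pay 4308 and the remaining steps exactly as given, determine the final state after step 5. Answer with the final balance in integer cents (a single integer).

(re-executing from step 1 with the substitution; state before step 1: balance=25402)
1. pay 4308 -> balance=21281
2. pay 3577 -> balance=17861
3. pay 3081 -> balance=14912
4. pay 2973 -> balance=12049
5. pay 3017 -> balance=9121

9121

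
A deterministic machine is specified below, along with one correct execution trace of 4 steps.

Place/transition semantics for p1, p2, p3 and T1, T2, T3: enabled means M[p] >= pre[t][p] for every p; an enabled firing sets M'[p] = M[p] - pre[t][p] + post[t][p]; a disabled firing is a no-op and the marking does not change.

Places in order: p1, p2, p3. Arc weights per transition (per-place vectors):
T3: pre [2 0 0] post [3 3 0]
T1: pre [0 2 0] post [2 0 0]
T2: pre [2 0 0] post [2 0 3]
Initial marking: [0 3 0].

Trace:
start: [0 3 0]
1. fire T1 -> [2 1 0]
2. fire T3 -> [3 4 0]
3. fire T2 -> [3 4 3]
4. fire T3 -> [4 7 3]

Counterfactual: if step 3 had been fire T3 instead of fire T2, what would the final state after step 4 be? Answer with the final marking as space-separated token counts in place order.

5 10 0

(re-executing from step 3 with the substitution; state before step 3: [3 4 0])
3. fire T3 -> [4 7 0]
4. fire T3 -> [5 10 0]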